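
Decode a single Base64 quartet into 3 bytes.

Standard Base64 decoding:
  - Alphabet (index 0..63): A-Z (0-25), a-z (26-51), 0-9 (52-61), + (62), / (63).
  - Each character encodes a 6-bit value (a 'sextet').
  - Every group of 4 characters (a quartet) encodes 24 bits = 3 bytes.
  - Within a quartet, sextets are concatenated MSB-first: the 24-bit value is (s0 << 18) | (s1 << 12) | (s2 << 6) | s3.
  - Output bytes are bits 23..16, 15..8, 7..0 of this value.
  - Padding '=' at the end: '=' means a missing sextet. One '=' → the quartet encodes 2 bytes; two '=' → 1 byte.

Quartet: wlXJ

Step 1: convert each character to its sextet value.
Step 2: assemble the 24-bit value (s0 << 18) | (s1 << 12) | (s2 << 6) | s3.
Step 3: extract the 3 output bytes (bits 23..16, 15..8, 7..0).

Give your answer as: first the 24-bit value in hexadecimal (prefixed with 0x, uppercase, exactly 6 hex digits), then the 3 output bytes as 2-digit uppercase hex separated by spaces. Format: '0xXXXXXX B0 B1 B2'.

Sextets: w=48, l=37, X=23, J=9
24-bit: (48<<18) | (37<<12) | (23<<6) | 9
      = 0xC00000 | 0x025000 | 0x0005C0 | 0x000009
      = 0xC255C9
Bytes: (v>>16)&0xFF=C2, (v>>8)&0xFF=55, v&0xFF=C9

Answer: 0xC255C9 C2 55 C9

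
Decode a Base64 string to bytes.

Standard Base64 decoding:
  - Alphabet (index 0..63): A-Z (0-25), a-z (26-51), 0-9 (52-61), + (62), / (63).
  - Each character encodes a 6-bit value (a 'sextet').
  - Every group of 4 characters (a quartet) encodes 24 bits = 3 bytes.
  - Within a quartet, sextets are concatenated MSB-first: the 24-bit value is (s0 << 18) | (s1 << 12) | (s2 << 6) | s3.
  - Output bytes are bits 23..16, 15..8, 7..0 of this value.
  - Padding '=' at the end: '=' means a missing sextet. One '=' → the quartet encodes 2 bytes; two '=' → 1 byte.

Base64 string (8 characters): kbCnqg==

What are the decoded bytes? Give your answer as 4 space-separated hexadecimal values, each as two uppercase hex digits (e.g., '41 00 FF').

After char 0 ('k'=36): chars_in_quartet=1 acc=0x24 bytes_emitted=0
After char 1 ('b'=27): chars_in_quartet=2 acc=0x91B bytes_emitted=0
After char 2 ('C'=2): chars_in_quartet=3 acc=0x246C2 bytes_emitted=0
After char 3 ('n'=39): chars_in_quartet=4 acc=0x91B0A7 -> emit 91 B0 A7, reset; bytes_emitted=3
After char 4 ('q'=42): chars_in_quartet=1 acc=0x2A bytes_emitted=3
After char 5 ('g'=32): chars_in_quartet=2 acc=0xAA0 bytes_emitted=3
Padding '==': partial quartet acc=0xAA0 -> emit AA; bytes_emitted=4

Answer: 91 B0 A7 AA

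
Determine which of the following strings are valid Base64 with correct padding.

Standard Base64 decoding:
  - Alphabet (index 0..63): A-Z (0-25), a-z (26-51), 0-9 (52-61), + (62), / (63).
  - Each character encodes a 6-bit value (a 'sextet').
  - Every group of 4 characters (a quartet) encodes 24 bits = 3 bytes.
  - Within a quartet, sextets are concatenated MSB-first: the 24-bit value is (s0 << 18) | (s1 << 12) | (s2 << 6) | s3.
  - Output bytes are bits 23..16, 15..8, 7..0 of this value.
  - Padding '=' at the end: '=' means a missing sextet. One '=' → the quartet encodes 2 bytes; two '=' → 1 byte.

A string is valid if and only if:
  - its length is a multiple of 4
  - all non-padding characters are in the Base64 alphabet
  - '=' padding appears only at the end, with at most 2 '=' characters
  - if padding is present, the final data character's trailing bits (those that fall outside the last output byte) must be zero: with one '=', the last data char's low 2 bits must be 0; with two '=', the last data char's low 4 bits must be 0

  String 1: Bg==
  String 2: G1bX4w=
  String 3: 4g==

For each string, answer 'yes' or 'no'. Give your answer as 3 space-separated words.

Answer: yes no yes

Derivation:
String 1: 'Bg==' → valid
String 2: 'G1bX4w=' → invalid (len=7 not mult of 4)
String 3: '4g==' → valid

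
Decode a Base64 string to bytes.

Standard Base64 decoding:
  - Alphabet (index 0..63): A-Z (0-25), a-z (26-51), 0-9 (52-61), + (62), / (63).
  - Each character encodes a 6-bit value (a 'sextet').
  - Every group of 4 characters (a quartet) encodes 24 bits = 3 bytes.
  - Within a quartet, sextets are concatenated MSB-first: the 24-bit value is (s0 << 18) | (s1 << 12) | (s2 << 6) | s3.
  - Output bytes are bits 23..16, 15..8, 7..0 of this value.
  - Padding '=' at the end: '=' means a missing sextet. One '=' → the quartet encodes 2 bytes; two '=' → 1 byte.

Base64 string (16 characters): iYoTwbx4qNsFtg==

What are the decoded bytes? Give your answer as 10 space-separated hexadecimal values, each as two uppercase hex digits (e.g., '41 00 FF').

Answer: 89 8A 13 C1 BC 78 A8 DB 05 B6

Derivation:
After char 0 ('i'=34): chars_in_quartet=1 acc=0x22 bytes_emitted=0
After char 1 ('Y'=24): chars_in_quartet=2 acc=0x898 bytes_emitted=0
After char 2 ('o'=40): chars_in_quartet=3 acc=0x22628 bytes_emitted=0
After char 3 ('T'=19): chars_in_quartet=4 acc=0x898A13 -> emit 89 8A 13, reset; bytes_emitted=3
After char 4 ('w'=48): chars_in_quartet=1 acc=0x30 bytes_emitted=3
After char 5 ('b'=27): chars_in_quartet=2 acc=0xC1B bytes_emitted=3
After char 6 ('x'=49): chars_in_quartet=3 acc=0x306F1 bytes_emitted=3
After char 7 ('4'=56): chars_in_quartet=4 acc=0xC1BC78 -> emit C1 BC 78, reset; bytes_emitted=6
After char 8 ('q'=42): chars_in_quartet=1 acc=0x2A bytes_emitted=6
After char 9 ('N'=13): chars_in_quartet=2 acc=0xA8D bytes_emitted=6
After char 10 ('s'=44): chars_in_quartet=3 acc=0x2A36C bytes_emitted=6
After char 11 ('F'=5): chars_in_quartet=4 acc=0xA8DB05 -> emit A8 DB 05, reset; bytes_emitted=9
After char 12 ('t'=45): chars_in_quartet=1 acc=0x2D bytes_emitted=9
After char 13 ('g'=32): chars_in_quartet=2 acc=0xB60 bytes_emitted=9
Padding '==': partial quartet acc=0xB60 -> emit B6; bytes_emitted=10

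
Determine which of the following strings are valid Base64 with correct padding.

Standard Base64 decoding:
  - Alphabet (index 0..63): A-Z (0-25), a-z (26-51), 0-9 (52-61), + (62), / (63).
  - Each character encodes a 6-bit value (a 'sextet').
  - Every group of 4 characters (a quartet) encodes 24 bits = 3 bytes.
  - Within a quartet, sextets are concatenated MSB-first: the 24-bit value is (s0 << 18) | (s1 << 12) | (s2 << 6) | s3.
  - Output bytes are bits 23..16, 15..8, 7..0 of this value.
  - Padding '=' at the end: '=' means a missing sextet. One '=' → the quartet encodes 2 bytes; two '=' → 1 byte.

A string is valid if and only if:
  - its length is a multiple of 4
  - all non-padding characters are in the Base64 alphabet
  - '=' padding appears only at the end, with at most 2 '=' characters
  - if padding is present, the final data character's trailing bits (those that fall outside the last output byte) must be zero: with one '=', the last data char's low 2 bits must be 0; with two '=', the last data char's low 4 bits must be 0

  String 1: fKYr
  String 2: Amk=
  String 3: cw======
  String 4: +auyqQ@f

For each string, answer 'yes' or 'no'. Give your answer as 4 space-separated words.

Answer: yes yes no no

Derivation:
String 1: 'fKYr' → valid
String 2: 'Amk=' → valid
String 3: 'cw======' → invalid (6 pad chars (max 2))
String 4: '+auyqQ@f' → invalid (bad char(s): ['@'])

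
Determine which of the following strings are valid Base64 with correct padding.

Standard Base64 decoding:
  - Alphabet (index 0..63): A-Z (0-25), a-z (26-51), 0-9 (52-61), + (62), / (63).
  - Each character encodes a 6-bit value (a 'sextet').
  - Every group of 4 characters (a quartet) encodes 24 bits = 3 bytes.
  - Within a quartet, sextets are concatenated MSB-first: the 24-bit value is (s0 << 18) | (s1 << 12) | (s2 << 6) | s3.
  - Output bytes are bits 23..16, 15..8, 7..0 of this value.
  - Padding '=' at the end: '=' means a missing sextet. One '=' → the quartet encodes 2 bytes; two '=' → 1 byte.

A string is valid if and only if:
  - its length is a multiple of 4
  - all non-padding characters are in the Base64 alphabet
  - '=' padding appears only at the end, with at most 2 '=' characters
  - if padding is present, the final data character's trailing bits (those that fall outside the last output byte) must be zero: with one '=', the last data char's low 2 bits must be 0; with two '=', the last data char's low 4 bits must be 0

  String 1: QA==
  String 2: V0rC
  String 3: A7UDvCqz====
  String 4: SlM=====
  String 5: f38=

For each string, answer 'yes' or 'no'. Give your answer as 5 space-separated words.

String 1: 'QA==' → valid
String 2: 'V0rC' → valid
String 3: 'A7UDvCqz====' → invalid (4 pad chars (max 2))
String 4: 'SlM=====' → invalid (5 pad chars (max 2))
String 5: 'f38=' → valid

Answer: yes yes no no yes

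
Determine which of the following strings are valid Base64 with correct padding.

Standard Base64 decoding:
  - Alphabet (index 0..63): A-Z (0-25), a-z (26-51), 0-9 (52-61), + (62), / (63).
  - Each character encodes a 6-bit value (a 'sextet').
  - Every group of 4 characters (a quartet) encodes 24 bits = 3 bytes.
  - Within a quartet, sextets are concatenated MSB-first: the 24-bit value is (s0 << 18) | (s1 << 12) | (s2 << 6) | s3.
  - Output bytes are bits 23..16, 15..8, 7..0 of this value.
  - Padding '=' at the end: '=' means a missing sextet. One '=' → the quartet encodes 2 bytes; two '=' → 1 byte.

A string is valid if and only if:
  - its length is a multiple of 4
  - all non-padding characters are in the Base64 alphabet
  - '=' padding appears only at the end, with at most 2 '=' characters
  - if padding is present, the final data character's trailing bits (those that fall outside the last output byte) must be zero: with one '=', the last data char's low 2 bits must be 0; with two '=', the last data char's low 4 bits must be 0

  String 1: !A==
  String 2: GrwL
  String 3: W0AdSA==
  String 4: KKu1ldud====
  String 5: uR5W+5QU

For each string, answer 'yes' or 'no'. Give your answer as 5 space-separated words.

String 1: '!A==' → invalid (bad char(s): ['!'])
String 2: 'GrwL' → valid
String 3: 'W0AdSA==' → valid
String 4: 'KKu1ldud====' → invalid (4 pad chars (max 2))
String 5: 'uR5W+5QU' → valid

Answer: no yes yes no yes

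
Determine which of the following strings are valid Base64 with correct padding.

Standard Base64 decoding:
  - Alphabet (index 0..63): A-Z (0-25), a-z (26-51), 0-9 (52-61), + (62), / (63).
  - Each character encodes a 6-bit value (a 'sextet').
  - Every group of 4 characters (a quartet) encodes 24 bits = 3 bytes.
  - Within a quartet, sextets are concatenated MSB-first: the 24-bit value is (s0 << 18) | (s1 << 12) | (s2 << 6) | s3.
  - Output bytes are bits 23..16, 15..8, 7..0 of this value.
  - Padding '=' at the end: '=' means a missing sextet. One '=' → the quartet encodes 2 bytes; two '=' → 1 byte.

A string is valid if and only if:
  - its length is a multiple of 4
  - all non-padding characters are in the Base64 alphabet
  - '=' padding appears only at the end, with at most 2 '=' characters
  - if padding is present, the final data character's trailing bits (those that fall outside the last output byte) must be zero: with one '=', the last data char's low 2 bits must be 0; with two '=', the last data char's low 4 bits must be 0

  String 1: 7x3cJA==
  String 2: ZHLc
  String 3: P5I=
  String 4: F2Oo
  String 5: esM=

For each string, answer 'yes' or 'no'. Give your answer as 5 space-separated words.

Answer: yes yes yes yes yes

Derivation:
String 1: '7x3cJA==' → valid
String 2: 'ZHLc' → valid
String 3: 'P5I=' → valid
String 4: 'F2Oo' → valid
String 5: 'esM=' → valid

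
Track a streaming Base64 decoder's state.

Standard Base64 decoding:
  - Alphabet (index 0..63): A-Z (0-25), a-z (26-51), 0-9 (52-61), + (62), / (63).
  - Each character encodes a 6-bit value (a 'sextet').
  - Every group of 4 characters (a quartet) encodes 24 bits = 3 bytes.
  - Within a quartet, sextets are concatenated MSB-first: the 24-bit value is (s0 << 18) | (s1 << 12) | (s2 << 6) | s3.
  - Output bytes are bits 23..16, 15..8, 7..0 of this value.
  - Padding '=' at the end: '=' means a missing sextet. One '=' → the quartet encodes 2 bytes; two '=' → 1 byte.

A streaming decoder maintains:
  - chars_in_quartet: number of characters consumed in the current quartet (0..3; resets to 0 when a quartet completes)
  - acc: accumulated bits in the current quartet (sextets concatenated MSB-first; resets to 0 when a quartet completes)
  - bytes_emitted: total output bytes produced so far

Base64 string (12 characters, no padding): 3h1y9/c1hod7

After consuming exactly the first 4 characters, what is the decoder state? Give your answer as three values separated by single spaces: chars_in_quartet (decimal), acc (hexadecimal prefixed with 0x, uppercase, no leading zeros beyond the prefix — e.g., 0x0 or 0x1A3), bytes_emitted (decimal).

Answer: 0 0x0 3

Derivation:
After char 0 ('3'=55): chars_in_quartet=1 acc=0x37 bytes_emitted=0
After char 1 ('h'=33): chars_in_quartet=2 acc=0xDE1 bytes_emitted=0
After char 2 ('1'=53): chars_in_quartet=3 acc=0x37875 bytes_emitted=0
After char 3 ('y'=50): chars_in_quartet=4 acc=0xDE1D72 -> emit DE 1D 72, reset; bytes_emitted=3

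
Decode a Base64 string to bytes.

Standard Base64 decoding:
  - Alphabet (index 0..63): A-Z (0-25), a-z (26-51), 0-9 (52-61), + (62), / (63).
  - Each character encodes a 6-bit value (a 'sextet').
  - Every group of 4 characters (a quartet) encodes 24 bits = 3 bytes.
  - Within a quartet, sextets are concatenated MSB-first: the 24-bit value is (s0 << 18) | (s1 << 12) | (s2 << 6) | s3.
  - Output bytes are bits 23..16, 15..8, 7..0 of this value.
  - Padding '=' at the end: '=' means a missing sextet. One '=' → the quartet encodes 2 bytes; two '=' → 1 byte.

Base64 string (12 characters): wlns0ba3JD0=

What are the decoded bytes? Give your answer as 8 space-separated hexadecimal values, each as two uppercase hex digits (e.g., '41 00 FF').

Answer: C2 59 EC D1 B6 B7 24 3D

Derivation:
After char 0 ('w'=48): chars_in_quartet=1 acc=0x30 bytes_emitted=0
After char 1 ('l'=37): chars_in_quartet=2 acc=0xC25 bytes_emitted=0
After char 2 ('n'=39): chars_in_quartet=3 acc=0x30967 bytes_emitted=0
After char 3 ('s'=44): chars_in_quartet=4 acc=0xC259EC -> emit C2 59 EC, reset; bytes_emitted=3
After char 4 ('0'=52): chars_in_quartet=1 acc=0x34 bytes_emitted=3
After char 5 ('b'=27): chars_in_quartet=2 acc=0xD1B bytes_emitted=3
After char 6 ('a'=26): chars_in_quartet=3 acc=0x346DA bytes_emitted=3
After char 7 ('3'=55): chars_in_quartet=4 acc=0xD1B6B7 -> emit D1 B6 B7, reset; bytes_emitted=6
After char 8 ('J'=9): chars_in_quartet=1 acc=0x9 bytes_emitted=6
After char 9 ('D'=3): chars_in_quartet=2 acc=0x243 bytes_emitted=6
After char 10 ('0'=52): chars_in_quartet=3 acc=0x90F4 bytes_emitted=6
Padding '=': partial quartet acc=0x90F4 -> emit 24 3D; bytes_emitted=8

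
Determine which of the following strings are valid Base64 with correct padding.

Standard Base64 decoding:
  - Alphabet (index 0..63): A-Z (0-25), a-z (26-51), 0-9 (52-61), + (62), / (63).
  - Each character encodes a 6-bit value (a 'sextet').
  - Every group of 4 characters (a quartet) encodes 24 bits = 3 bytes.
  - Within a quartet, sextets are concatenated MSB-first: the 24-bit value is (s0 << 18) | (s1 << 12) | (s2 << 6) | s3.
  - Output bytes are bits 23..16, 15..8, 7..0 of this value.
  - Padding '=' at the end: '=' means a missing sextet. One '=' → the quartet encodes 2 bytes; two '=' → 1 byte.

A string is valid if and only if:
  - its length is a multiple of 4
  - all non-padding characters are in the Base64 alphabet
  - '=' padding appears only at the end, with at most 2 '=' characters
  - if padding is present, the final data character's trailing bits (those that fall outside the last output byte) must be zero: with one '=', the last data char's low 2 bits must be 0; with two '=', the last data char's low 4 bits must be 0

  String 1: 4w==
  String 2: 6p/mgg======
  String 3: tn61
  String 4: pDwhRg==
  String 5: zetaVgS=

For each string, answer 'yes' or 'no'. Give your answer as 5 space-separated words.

Answer: yes no yes yes no

Derivation:
String 1: '4w==' → valid
String 2: '6p/mgg======' → invalid (6 pad chars (max 2))
String 3: 'tn61' → valid
String 4: 'pDwhRg==' → valid
String 5: 'zetaVgS=' → invalid (bad trailing bits)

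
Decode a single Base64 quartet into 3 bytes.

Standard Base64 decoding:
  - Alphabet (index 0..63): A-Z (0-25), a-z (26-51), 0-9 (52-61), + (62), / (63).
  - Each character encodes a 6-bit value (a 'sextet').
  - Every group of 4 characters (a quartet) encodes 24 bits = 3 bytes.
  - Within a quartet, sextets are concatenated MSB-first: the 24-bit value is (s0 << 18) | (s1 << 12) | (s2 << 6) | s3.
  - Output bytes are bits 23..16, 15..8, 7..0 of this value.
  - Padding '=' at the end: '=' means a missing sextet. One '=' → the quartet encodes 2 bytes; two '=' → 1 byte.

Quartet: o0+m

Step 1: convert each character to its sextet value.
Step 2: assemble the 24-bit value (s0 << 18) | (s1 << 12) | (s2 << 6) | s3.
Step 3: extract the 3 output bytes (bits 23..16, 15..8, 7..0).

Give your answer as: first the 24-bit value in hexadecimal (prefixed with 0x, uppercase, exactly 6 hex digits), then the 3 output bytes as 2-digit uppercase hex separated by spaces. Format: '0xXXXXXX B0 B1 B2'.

Answer: 0xA34FA6 A3 4F A6

Derivation:
Sextets: o=40, 0=52, +=62, m=38
24-bit: (40<<18) | (52<<12) | (62<<6) | 38
      = 0xA00000 | 0x034000 | 0x000F80 | 0x000026
      = 0xA34FA6
Bytes: (v>>16)&0xFF=A3, (v>>8)&0xFF=4F, v&0xFF=A6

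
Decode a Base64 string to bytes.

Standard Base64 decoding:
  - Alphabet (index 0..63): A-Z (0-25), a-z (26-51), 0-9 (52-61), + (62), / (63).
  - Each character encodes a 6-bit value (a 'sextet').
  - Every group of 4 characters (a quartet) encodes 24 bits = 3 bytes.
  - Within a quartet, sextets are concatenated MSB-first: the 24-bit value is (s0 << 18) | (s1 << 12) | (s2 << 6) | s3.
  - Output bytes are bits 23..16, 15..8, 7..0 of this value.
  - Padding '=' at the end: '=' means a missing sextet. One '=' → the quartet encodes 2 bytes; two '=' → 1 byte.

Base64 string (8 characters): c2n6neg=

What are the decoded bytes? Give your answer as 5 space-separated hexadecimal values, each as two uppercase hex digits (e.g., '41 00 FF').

Answer: 73 69 FA 9D E8

Derivation:
After char 0 ('c'=28): chars_in_quartet=1 acc=0x1C bytes_emitted=0
After char 1 ('2'=54): chars_in_quartet=2 acc=0x736 bytes_emitted=0
After char 2 ('n'=39): chars_in_quartet=3 acc=0x1CDA7 bytes_emitted=0
After char 3 ('6'=58): chars_in_quartet=4 acc=0x7369FA -> emit 73 69 FA, reset; bytes_emitted=3
After char 4 ('n'=39): chars_in_quartet=1 acc=0x27 bytes_emitted=3
After char 5 ('e'=30): chars_in_quartet=2 acc=0x9DE bytes_emitted=3
After char 6 ('g'=32): chars_in_quartet=3 acc=0x277A0 bytes_emitted=3
Padding '=': partial quartet acc=0x277A0 -> emit 9D E8; bytes_emitted=5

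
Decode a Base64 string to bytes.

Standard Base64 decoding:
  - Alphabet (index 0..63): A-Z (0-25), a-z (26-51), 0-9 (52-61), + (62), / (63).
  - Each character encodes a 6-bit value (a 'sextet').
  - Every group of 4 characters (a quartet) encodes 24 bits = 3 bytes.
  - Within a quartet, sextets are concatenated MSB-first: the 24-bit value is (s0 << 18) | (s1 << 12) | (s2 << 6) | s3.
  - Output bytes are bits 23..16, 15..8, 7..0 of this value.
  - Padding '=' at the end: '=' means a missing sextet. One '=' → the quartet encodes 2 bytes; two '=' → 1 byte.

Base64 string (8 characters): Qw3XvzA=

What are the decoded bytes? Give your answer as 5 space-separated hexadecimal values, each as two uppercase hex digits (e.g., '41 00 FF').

After char 0 ('Q'=16): chars_in_quartet=1 acc=0x10 bytes_emitted=0
After char 1 ('w'=48): chars_in_quartet=2 acc=0x430 bytes_emitted=0
After char 2 ('3'=55): chars_in_quartet=3 acc=0x10C37 bytes_emitted=0
After char 3 ('X'=23): chars_in_quartet=4 acc=0x430DD7 -> emit 43 0D D7, reset; bytes_emitted=3
After char 4 ('v'=47): chars_in_quartet=1 acc=0x2F bytes_emitted=3
After char 5 ('z'=51): chars_in_quartet=2 acc=0xBF3 bytes_emitted=3
After char 6 ('A'=0): chars_in_quartet=3 acc=0x2FCC0 bytes_emitted=3
Padding '=': partial quartet acc=0x2FCC0 -> emit BF 30; bytes_emitted=5

Answer: 43 0D D7 BF 30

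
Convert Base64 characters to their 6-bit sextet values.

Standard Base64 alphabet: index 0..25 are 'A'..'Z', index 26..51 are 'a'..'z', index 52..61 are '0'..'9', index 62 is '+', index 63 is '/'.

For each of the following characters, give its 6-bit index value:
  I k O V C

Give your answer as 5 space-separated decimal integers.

Answer: 8 36 14 21 2

Derivation:
'I': A..Z range, ord('I') − ord('A') = 8
'k': a..z range, 26 + ord('k') − ord('a') = 36
'O': A..Z range, ord('O') − ord('A') = 14
'V': A..Z range, ord('V') − ord('A') = 21
'C': A..Z range, ord('C') − ord('A') = 2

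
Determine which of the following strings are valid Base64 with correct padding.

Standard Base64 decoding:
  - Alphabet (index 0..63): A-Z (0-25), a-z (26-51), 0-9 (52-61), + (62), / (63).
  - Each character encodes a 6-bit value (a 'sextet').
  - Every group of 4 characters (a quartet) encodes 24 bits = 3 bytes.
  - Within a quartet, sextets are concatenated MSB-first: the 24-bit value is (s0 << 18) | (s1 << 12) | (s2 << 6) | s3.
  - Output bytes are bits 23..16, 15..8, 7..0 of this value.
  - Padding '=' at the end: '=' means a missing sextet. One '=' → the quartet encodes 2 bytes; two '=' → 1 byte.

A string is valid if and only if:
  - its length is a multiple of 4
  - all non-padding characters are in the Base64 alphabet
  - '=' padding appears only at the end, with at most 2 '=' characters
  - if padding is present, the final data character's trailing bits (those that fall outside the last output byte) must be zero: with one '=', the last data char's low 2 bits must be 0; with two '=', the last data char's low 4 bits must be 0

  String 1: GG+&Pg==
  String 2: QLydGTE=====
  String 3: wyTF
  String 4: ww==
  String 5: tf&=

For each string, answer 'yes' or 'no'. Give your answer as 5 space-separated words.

Answer: no no yes yes no

Derivation:
String 1: 'GG+&Pg==' → invalid (bad char(s): ['&'])
String 2: 'QLydGTE=====' → invalid (5 pad chars (max 2))
String 3: 'wyTF' → valid
String 4: 'ww==' → valid
String 5: 'tf&=' → invalid (bad char(s): ['&'])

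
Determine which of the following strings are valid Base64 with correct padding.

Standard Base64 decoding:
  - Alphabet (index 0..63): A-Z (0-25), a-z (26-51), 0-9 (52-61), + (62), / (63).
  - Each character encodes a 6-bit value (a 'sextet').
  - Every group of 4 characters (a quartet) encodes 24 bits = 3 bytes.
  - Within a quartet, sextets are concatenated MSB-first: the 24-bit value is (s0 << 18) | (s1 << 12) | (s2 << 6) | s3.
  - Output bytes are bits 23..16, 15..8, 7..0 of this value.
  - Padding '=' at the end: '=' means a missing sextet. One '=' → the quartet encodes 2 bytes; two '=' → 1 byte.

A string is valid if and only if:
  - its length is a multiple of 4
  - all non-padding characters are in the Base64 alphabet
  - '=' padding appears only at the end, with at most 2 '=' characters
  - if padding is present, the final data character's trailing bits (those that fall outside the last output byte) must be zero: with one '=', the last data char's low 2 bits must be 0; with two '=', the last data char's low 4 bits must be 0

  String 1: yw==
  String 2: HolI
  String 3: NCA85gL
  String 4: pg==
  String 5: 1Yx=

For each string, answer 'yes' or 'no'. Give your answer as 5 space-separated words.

String 1: 'yw==' → valid
String 2: 'HolI' → valid
String 3: 'NCA85gL' → invalid (len=7 not mult of 4)
String 4: 'pg==' → valid
String 5: '1Yx=' → invalid (bad trailing bits)

Answer: yes yes no yes no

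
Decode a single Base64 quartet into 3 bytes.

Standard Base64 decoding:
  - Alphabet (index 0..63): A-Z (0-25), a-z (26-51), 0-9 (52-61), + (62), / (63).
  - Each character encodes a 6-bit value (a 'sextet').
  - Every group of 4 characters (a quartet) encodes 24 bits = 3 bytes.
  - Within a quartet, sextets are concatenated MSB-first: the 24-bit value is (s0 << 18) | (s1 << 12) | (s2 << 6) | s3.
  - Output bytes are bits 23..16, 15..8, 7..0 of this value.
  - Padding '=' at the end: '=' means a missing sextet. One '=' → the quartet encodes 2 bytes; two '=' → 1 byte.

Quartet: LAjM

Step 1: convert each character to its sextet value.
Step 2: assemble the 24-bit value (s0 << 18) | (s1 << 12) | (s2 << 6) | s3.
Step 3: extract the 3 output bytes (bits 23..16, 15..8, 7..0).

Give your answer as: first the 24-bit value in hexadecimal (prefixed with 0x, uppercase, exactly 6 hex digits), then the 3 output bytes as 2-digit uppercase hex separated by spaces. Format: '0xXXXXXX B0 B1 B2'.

Sextets: L=11, A=0, j=35, M=12
24-bit: (11<<18) | (0<<12) | (35<<6) | 12
      = 0x2C0000 | 0x000000 | 0x0008C0 | 0x00000C
      = 0x2C08CC
Bytes: (v>>16)&0xFF=2C, (v>>8)&0xFF=08, v&0xFF=CC

Answer: 0x2C08CC 2C 08 CC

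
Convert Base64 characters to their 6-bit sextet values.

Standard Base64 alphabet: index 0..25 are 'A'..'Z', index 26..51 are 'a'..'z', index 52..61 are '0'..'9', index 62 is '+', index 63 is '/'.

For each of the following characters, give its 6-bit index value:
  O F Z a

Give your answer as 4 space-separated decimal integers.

Answer: 14 5 25 26

Derivation:
'O': A..Z range, ord('O') − ord('A') = 14
'F': A..Z range, ord('F') − ord('A') = 5
'Z': A..Z range, ord('Z') − ord('A') = 25
'a': a..z range, 26 + ord('a') − ord('a') = 26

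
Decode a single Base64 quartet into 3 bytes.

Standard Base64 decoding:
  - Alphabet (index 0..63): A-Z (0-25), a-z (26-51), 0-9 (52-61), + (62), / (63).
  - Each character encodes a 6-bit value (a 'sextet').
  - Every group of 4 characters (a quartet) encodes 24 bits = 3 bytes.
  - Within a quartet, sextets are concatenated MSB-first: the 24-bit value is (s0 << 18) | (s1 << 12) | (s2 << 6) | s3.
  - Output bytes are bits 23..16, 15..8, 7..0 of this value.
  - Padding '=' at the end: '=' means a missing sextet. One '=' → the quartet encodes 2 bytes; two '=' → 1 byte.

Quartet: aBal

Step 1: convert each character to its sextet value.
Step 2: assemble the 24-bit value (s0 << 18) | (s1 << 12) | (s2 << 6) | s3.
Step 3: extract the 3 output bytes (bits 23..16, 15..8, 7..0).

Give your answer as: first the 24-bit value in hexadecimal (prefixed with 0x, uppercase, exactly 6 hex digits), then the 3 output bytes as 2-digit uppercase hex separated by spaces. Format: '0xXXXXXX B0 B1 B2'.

Sextets: a=26, B=1, a=26, l=37
24-bit: (26<<18) | (1<<12) | (26<<6) | 37
      = 0x680000 | 0x001000 | 0x000680 | 0x000025
      = 0x6816A5
Bytes: (v>>16)&0xFF=68, (v>>8)&0xFF=16, v&0xFF=A5

Answer: 0x6816A5 68 16 A5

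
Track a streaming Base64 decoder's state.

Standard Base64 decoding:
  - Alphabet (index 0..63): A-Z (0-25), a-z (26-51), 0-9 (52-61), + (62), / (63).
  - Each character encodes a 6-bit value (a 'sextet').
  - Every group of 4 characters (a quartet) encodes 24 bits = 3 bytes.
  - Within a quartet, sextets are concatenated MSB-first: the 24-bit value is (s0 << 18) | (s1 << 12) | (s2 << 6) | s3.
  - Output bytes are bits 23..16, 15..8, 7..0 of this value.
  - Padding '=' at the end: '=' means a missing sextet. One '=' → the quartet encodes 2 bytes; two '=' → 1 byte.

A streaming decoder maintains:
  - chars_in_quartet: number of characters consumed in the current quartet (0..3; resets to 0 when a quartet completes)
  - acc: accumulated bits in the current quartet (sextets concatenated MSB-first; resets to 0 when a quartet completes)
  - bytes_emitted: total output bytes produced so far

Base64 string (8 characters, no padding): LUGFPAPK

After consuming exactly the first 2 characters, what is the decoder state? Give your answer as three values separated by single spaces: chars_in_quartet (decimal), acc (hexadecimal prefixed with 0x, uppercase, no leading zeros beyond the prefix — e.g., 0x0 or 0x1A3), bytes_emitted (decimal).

Answer: 2 0x2D4 0

Derivation:
After char 0 ('L'=11): chars_in_quartet=1 acc=0xB bytes_emitted=0
After char 1 ('U'=20): chars_in_quartet=2 acc=0x2D4 bytes_emitted=0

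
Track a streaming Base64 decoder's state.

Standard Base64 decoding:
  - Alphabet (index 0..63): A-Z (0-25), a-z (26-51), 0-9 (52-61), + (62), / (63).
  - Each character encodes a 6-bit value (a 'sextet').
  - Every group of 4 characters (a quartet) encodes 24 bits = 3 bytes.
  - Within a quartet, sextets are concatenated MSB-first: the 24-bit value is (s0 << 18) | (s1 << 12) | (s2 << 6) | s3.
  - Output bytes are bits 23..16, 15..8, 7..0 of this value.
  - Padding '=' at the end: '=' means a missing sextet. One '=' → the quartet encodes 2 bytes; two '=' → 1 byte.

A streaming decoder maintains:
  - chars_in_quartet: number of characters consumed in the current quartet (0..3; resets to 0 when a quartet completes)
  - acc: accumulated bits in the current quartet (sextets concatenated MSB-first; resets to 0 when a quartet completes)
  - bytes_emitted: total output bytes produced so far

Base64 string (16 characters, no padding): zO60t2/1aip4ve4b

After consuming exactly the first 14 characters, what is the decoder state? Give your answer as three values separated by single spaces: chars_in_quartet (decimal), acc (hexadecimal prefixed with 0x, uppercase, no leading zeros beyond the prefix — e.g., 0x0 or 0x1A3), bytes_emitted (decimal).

Answer: 2 0xBDE 9

Derivation:
After char 0 ('z'=51): chars_in_quartet=1 acc=0x33 bytes_emitted=0
After char 1 ('O'=14): chars_in_quartet=2 acc=0xCCE bytes_emitted=0
After char 2 ('6'=58): chars_in_quartet=3 acc=0x333BA bytes_emitted=0
After char 3 ('0'=52): chars_in_quartet=4 acc=0xCCEEB4 -> emit CC EE B4, reset; bytes_emitted=3
After char 4 ('t'=45): chars_in_quartet=1 acc=0x2D bytes_emitted=3
After char 5 ('2'=54): chars_in_quartet=2 acc=0xB76 bytes_emitted=3
After char 6 ('/'=63): chars_in_quartet=3 acc=0x2DDBF bytes_emitted=3
After char 7 ('1'=53): chars_in_quartet=4 acc=0xB76FF5 -> emit B7 6F F5, reset; bytes_emitted=6
After char 8 ('a'=26): chars_in_quartet=1 acc=0x1A bytes_emitted=6
After char 9 ('i'=34): chars_in_quartet=2 acc=0x6A2 bytes_emitted=6
After char 10 ('p'=41): chars_in_quartet=3 acc=0x1A8A9 bytes_emitted=6
After char 11 ('4'=56): chars_in_quartet=4 acc=0x6A2A78 -> emit 6A 2A 78, reset; bytes_emitted=9
After char 12 ('v'=47): chars_in_quartet=1 acc=0x2F bytes_emitted=9
After char 13 ('e'=30): chars_in_quartet=2 acc=0xBDE bytes_emitted=9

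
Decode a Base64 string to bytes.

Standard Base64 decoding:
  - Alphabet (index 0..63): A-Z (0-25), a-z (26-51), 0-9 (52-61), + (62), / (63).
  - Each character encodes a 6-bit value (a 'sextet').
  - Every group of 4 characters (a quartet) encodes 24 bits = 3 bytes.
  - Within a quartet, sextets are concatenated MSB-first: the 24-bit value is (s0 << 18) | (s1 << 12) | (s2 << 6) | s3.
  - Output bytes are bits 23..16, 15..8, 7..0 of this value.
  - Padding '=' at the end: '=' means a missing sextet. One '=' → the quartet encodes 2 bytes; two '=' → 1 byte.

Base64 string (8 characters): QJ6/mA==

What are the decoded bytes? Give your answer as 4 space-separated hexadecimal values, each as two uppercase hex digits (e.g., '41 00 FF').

After char 0 ('Q'=16): chars_in_quartet=1 acc=0x10 bytes_emitted=0
After char 1 ('J'=9): chars_in_quartet=2 acc=0x409 bytes_emitted=0
After char 2 ('6'=58): chars_in_quartet=3 acc=0x1027A bytes_emitted=0
After char 3 ('/'=63): chars_in_quartet=4 acc=0x409EBF -> emit 40 9E BF, reset; bytes_emitted=3
After char 4 ('m'=38): chars_in_quartet=1 acc=0x26 bytes_emitted=3
After char 5 ('A'=0): chars_in_quartet=2 acc=0x980 bytes_emitted=3
Padding '==': partial quartet acc=0x980 -> emit 98; bytes_emitted=4

Answer: 40 9E BF 98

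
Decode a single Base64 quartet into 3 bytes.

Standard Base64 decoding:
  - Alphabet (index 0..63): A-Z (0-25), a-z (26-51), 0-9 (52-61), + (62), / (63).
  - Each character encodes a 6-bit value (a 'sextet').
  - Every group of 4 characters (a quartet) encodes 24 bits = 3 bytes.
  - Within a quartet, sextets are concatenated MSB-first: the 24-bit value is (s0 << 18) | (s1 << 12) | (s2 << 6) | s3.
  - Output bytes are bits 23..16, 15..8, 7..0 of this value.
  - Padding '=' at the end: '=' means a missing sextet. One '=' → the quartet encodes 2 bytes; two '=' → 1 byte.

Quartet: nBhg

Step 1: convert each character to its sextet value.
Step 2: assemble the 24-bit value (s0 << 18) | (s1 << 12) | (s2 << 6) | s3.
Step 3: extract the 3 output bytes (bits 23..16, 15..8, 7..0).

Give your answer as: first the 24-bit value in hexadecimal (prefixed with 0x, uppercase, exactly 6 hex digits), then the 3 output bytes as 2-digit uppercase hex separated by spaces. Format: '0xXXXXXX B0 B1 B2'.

Answer: 0x9C1860 9C 18 60

Derivation:
Sextets: n=39, B=1, h=33, g=32
24-bit: (39<<18) | (1<<12) | (33<<6) | 32
      = 0x9C0000 | 0x001000 | 0x000840 | 0x000020
      = 0x9C1860
Bytes: (v>>16)&0xFF=9C, (v>>8)&0xFF=18, v&0xFF=60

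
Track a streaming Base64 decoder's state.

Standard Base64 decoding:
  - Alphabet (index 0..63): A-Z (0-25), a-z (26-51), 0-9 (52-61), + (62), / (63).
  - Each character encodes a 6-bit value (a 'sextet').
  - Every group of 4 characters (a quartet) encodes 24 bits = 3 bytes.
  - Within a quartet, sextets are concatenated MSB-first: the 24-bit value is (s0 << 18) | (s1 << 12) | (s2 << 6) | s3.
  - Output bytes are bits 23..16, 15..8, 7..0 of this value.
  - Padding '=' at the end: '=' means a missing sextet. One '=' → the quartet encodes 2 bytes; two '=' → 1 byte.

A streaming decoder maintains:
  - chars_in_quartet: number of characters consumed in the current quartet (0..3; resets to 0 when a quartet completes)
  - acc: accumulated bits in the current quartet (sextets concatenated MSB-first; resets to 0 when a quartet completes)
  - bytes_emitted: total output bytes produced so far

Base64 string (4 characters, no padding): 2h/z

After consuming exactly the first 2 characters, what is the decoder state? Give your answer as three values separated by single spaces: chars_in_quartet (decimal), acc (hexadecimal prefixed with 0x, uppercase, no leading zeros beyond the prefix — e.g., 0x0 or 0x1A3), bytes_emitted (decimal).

After char 0 ('2'=54): chars_in_quartet=1 acc=0x36 bytes_emitted=0
After char 1 ('h'=33): chars_in_quartet=2 acc=0xDA1 bytes_emitted=0

Answer: 2 0xDA1 0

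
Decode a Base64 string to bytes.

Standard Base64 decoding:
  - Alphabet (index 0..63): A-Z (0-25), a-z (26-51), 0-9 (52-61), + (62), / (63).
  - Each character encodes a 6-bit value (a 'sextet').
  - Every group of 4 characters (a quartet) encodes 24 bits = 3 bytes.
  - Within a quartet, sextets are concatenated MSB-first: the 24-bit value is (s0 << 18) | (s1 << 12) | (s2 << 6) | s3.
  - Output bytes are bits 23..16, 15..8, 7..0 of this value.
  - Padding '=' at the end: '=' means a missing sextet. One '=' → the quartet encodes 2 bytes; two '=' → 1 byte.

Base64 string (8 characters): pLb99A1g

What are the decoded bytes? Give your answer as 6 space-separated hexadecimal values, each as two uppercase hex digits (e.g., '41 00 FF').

After char 0 ('p'=41): chars_in_quartet=1 acc=0x29 bytes_emitted=0
After char 1 ('L'=11): chars_in_quartet=2 acc=0xA4B bytes_emitted=0
After char 2 ('b'=27): chars_in_quartet=3 acc=0x292DB bytes_emitted=0
After char 3 ('9'=61): chars_in_quartet=4 acc=0xA4B6FD -> emit A4 B6 FD, reset; bytes_emitted=3
After char 4 ('9'=61): chars_in_quartet=1 acc=0x3D bytes_emitted=3
After char 5 ('A'=0): chars_in_quartet=2 acc=0xF40 bytes_emitted=3
After char 6 ('1'=53): chars_in_quartet=3 acc=0x3D035 bytes_emitted=3
After char 7 ('g'=32): chars_in_quartet=4 acc=0xF40D60 -> emit F4 0D 60, reset; bytes_emitted=6

Answer: A4 B6 FD F4 0D 60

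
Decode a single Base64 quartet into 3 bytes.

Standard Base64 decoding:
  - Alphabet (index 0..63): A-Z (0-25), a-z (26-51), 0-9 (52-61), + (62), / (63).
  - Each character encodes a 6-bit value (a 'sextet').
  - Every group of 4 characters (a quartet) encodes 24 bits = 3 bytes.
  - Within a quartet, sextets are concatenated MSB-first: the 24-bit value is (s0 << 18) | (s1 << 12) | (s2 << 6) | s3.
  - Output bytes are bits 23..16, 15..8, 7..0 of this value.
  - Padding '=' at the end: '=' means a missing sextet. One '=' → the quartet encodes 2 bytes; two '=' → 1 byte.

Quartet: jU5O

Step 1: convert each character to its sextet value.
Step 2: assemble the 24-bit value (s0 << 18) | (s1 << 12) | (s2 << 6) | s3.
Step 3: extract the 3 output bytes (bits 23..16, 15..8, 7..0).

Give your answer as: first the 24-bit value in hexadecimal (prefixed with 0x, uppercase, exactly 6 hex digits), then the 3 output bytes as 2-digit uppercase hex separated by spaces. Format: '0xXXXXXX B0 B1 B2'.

Answer: 0x8D4E4E 8D 4E 4E

Derivation:
Sextets: j=35, U=20, 5=57, O=14
24-bit: (35<<18) | (20<<12) | (57<<6) | 14
      = 0x8C0000 | 0x014000 | 0x000E40 | 0x00000E
      = 0x8D4E4E
Bytes: (v>>16)&0xFF=8D, (v>>8)&0xFF=4E, v&0xFF=4E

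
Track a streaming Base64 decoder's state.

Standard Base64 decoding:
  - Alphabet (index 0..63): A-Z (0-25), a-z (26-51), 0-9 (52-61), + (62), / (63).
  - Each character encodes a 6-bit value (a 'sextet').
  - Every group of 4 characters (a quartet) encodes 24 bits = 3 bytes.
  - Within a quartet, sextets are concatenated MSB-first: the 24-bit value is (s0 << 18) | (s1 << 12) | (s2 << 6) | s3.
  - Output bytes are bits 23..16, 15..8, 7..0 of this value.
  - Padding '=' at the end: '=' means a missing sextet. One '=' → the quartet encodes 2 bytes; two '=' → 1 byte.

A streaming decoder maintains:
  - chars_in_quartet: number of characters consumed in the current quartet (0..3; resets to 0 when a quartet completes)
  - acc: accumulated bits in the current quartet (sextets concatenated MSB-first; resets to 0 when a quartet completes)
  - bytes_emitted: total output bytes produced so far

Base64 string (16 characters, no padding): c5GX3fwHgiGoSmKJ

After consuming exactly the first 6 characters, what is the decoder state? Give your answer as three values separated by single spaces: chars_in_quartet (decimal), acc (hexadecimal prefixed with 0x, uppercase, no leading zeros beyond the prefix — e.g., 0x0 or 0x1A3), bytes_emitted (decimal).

Answer: 2 0xDDF 3

Derivation:
After char 0 ('c'=28): chars_in_quartet=1 acc=0x1C bytes_emitted=0
After char 1 ('5'=57): chars_in_quartet=2 acc=0x739 bytes_emitted=0
After char 2 ('G'=6): chars_in_quartet=3 acc=0x1CE46 bytes_emitted=0
After char 3 ('X'=23): chars_in_quartet=4 acc=0x739197 -> emit 73 91 97, reset; bytes_emitted=3
After char 4 ('3'=55): chars_in_quartet=1 acc=0x37 bytes_emitted=3
After char 5 ('f'=31): chars_in_quartet=2 acc=0xDDF bytes_emitted=3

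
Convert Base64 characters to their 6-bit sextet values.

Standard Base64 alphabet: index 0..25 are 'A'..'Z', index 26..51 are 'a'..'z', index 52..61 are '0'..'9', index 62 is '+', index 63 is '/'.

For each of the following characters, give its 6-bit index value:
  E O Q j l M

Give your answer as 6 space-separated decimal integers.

'E': A..Z range, ord('E') − ord('A') = 4
'O': A..Z range, ord('O') − ord('A') = 14
'Q': A..Z range, ord('Q') − ord('A') = 16
'j': a..z range, 26 + ord('j') − ord('a') = 35
'l': a..z range, 26 + ord('l') − ord('a') = 37
'M': A..Z range, ord('M') − ord('A') = 12

Answer: 4 14 16 35 37 12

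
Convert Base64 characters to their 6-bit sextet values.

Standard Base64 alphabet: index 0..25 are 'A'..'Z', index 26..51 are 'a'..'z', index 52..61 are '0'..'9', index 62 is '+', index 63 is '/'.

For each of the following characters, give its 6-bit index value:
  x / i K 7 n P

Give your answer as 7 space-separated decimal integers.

Answer: 49 63 34 10 59 39 15

Derivation:
'x': a..z range, 26 + ord('x') − ord('a') = 49
'/': index 63
'i': a..z range, 26 + ord('i') − ord('a') = 34
'K': A..Z range, ord('K') − ord('A') = 10
'7': 0..9 range, 52 + ord('7') − ord('0') = 59
'n': a..z range, 26 + ord('n') − ord('a') = 39
'P': A..Z range, ord('P') − ord('A') = 15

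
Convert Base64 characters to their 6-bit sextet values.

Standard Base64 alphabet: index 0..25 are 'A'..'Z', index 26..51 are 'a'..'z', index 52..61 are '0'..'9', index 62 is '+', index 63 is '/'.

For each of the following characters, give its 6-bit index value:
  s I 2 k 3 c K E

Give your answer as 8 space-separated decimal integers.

Answer: 44 8 54 36 55 28 10 4

Derivation:
's': a..z range, 26 + ord('s') − ord('a') = 44
'I': A..Z range, ord('I') − ord('A') = 8
'2': 0..9 range, 52 + ord('2') − ord('0') = 54
'k': a..z range, 26 + ord('k') − ord('a') = 36
'3': 0..9 range, 52 + ord('3') − ord('0') = 55
'c': a..z range, 26 + ord('c') − ord('a') = 28
'K': A..Z range, ord('K') − ord('A') = 10
'E': A..Z range, ord('E') − ord('A') = 4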